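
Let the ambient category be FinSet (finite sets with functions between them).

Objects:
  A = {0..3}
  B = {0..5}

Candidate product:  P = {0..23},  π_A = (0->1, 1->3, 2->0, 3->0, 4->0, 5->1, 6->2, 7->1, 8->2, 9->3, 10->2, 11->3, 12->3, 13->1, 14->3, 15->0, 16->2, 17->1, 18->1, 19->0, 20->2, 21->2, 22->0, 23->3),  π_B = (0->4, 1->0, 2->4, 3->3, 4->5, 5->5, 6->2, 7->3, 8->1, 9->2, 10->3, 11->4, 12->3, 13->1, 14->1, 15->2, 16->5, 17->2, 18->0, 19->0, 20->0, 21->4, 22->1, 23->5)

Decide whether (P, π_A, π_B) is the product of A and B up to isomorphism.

Answer: VALID PRODUCT

Derivation:
|A|·|B| = 4·6 = 24;  |P| = 24
Check the pairing map k ↦ (π_A(k), π_B(k)):
  0 -> (1,4)
  1 -> (3,0)
  2 -> (0,4)
  3 -> (0,3)
  4 -> (0,5)
  5 -> (1,5)
  6 -> (2,2)
  7 -> (1,3)
  8 -> (2,1)
  9 -> (3,2)
  10 -> (2,3)
  11 -> (3,4)
  12 -> (3,3)
  13 -> (1,1)
  14 -> (3,1)
  15 -> (0,2)
  16 -> (2,5)
  17 -> (1,2)
  18 -> (1,0)
  19 -> (0,0)
  20 -> (2,0)
  21 -> (2,4)
  22 -> (0,1)
  23 -> (3,5)
distinct pairs in image: 24 / 24 needed
  → bijection onto A×B; projections well-typed.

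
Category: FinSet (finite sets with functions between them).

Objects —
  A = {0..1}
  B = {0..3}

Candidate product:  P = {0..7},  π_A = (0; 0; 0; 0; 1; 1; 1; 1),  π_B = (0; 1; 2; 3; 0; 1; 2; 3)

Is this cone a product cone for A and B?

|A|·|B| = 2·4 = 8;  |P| = 8
Check the pairing map k ↦ (π_A(k), π_B(k)):
  0 ↦ (0,0)
  1 ↦ (0,1)
  2 ↦ (0,2)
  3 ↦ (0,3)
  4 ↦ (1,0)
  5 ↦ (1,1)
  6 ↦ (1,2)
  7 ↦ (1,3)
distinct pairs in image: 8 / 8 needed
  → bijection onto A×B; projections well-typed.

Answer: VALID PRODUCT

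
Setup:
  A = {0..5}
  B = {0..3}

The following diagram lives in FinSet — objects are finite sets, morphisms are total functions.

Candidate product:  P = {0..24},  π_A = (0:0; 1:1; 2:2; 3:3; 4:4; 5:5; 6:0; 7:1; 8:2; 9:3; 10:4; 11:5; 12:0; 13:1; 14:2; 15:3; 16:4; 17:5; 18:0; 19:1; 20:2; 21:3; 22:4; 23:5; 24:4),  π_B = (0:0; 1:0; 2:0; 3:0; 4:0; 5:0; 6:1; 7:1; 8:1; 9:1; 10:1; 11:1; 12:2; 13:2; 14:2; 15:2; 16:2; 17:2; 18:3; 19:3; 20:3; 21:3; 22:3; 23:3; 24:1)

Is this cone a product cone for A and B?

Answer: NOT A VALID PRODUCT — |P|=25 ≠ |A|·|B|=24

Trace:
|A|·|B| = 6·4 = 24;  |P| = 25
  → cardinalities differ; no bijection possible.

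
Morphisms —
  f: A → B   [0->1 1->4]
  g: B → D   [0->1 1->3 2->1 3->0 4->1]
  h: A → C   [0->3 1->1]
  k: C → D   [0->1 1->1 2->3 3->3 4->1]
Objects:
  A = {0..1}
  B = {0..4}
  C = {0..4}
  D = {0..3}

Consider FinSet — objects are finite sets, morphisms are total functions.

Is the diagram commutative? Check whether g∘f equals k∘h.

Answer: COMMUTES

Work:
1) trace f;g:
  0 f→1 g→3
  1 f→4 g→1
  composite₁ = [0->3 1->1]
2) trace h;k:
  0 h→3 k→3
  1 h→1 k→1
  composite₂ = [0->3 1->1]
Equal? equal; square commutes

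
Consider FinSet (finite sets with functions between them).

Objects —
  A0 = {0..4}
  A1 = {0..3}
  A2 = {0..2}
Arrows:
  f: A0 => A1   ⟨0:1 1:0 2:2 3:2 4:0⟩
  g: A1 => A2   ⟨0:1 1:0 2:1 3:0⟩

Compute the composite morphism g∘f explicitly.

  0 f=>1 g=>0
  1 f=>0 g=>1
  2 f=>2 g=>1
  3 f=>2 g=>1
  4 f=>0 g=>1
⟦path⟧: ⟨0:0 1:1 2:1 3:1 4:1⟩

Answer: ⟨0:0 1:1 2:1 3:1 4:1⟩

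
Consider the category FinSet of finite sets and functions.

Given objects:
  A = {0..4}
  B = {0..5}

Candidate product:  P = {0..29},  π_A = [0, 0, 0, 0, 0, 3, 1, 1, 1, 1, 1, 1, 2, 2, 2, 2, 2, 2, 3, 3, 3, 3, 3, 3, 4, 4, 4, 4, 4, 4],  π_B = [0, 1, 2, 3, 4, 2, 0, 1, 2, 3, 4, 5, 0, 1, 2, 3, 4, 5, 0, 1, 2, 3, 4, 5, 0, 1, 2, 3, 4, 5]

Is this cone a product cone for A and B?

Answer: NOT A VALID PRODUCT — duplicate pair at indices 20,5

Work:
|A|·|B| = 5·6 = 30;  |P| = 30
Check the pairing map k ↦ (π_A(k), π_B(k)):
  0 : (0,0)
  1 : (0,1)
  2 : (0,2)
  3 : (0,3)
  4 : (0,4)
  5 : (3,2)
  6 : (1,0)
  7 : (1,1)
  8 : (1,2)
  9 : (1,3)
  10 : (1,4)
  11 : (1,5)
  12 : (2,0)
  13 : (2,1)
  14 : (2,2)
  15 : (2,3)
  16 : (2,4)
  17 : (2,5)
  18 : (3,0)
  19 : (3,1)
  20 : (3,2)  ✗ repeats pair of k=5
  21 : (3,3)
  22 : (3,4)
  23 : (3,5)
  24 : (4,0)
  25 : (4,1)
  26 : (4,2)
  27 : (4,3)
  28 : (4,4)
  29 : (4,5)
distinct pairs in image: 29 / 30 needed
  → (3,2) hit at k=5 and k=20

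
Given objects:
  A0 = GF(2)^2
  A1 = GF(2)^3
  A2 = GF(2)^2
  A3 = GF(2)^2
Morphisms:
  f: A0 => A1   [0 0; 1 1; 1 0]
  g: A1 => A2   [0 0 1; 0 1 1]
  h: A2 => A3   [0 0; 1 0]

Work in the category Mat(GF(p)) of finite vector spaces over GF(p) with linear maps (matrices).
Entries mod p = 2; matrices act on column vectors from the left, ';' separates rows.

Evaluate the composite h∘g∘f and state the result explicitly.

Answer: [0 0; 1 0]

Trace:
  e0=⟨1,0⟩ f=>⟨0,1,1⟩ g=>⟨1,0⟩ h=>⟨0,1⟩
  e1=⟨0,1⟩ f=>⟨0,1,0⟩ g=>⟨0,1⟩ h=>⟨0,0⟩
⟦path⟧: [0 0; 1 0]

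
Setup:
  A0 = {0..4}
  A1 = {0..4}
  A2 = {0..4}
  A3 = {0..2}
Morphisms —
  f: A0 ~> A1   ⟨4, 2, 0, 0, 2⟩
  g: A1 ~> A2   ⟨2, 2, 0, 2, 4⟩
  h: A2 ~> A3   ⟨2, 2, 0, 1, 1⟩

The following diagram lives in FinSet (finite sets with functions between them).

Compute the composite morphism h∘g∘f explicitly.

Answer: ⟨1, 2, 0, 0, 2⟩

Derivation:
  0 f~>4 g~>4 h~>1
  1 f~>2 g~>0 h~>2
  2 f~>0 g~>2 h~>0
  3 f~>0 g~>2 h~>0
  4 f~>2 g~>0 h~>2
composite: ⟨1, 2, 0, 0, 2⟩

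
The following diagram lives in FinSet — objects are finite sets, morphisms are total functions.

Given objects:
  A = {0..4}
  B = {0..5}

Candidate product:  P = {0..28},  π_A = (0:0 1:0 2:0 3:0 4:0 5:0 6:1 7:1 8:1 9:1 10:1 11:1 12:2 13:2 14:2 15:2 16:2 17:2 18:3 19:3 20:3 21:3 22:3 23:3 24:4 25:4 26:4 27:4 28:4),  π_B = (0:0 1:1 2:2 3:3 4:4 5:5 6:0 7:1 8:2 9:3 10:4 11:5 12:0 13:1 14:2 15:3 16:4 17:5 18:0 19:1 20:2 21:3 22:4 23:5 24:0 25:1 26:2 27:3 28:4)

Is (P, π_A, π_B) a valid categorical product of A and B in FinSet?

|A|·|B| = 5·6 = 30;  |P| = 29
  → cardinalities differ; no bijection possible.

Answer: NOT A VALID PRODUCT — |P|=29 ≠ |A|·|B|=30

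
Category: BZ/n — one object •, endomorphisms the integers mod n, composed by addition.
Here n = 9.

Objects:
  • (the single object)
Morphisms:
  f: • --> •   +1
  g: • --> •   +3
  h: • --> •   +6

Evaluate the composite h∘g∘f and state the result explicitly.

  0 +1≡1 +3≡4 +6≡1  (mod 9)
result: +1

Answer: +1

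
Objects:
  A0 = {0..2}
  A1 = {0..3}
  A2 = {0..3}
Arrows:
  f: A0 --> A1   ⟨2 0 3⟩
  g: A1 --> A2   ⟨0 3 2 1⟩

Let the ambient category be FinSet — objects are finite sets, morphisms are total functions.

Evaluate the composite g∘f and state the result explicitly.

  0 f-->2 g-->2
  1 f-->0 g-->0
  2 f-->3 g-->1
result: ⟨2 0 1⟩

Answer: ⟨2 0 1⟩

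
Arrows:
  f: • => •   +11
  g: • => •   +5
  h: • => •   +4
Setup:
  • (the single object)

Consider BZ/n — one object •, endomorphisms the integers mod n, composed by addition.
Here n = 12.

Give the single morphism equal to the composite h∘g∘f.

  0 +11≡11 +5≡4 +4≡8  (mod 12)
⟦path⟧: +8

Answer: +8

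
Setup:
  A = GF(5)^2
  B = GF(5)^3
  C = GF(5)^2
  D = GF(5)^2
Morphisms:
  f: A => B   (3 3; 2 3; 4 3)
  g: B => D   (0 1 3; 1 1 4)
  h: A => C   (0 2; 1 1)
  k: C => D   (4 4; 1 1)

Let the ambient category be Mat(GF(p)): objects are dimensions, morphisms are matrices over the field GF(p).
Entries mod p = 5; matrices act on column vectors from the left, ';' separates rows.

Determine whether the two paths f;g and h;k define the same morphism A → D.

Answer: COMMUTES

Trace:
Along f;g (path 1):
  e0=[1,0] f=>[3,2,4] g=>[4,1]
  e1=[0,1] f=>[3,3,3] g=>[2,3]
  result₁ = (4 2; 1 3)
Along h;k (path 2):
  e0=[1,0] h=>[0,1] k=>[4,1]
  e1=[0,1] h=>[2,1] k=>[2,3]
  result₂ = (4 2; 1 3)
Equal? YES — commutes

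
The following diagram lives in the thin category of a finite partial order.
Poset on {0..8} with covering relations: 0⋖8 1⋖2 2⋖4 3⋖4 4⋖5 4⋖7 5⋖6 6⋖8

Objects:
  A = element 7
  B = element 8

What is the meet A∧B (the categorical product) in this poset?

Answer: A∧B = 4

Derivation:
Common predecessors of 7,8: {1,2,3,4}
  1 <= 4
  2 <= 4
  3 <= 4
  4 <= 4
glb = 4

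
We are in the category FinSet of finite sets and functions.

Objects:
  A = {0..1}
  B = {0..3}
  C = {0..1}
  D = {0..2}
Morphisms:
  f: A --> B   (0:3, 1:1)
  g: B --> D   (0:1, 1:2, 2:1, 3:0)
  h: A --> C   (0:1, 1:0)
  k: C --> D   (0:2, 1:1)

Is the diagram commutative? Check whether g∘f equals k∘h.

Path 1 = f;g:
  0 f-->3 g-->0
  1 f-->1 g-->2
  ⟦path⟧₁ = (0:0, 1:2)
Path 2 = h;k:
  0 h-->1 k-->1
  1 h-->0 k-->2
  ⟦path⟧₂ = (0:1, 1:2)
Equal? NO — does not commute

Answer: DOES NOT COMMUTE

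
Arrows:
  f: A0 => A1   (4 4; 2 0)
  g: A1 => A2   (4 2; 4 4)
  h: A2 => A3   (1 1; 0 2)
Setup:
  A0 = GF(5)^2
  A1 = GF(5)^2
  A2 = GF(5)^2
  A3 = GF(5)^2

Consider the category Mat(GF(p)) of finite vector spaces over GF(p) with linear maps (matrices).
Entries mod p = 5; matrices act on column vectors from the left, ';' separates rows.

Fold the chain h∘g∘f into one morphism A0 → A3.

  e0=(1,0) f=>(4,2) g=>(0,4) h=>(4,3)
  e1=(0,1) f=>(4,0) g=>(1,1) h=>(2,2)
⟦path⟧: (4 2; 3 2)

Answer: (4 2; 3 2)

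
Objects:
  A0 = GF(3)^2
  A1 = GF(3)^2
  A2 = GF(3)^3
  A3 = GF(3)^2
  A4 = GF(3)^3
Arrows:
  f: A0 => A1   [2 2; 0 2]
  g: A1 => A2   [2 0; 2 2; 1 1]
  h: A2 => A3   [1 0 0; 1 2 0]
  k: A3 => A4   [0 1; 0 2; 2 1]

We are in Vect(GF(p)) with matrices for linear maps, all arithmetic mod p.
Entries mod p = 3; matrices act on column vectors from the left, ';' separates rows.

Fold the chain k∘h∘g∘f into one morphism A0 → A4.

  e0=⟨1,0⟩ f=>⟨2,0⟩ g=>⟨1,1,2⟩ h=>⟨1,0⟩ k=>⟨0,0,2⟩
  e1=⟨0,1⟩ f=>⟨2,2⟩ g=>⟨1,2,1⟩ h=>⟨1,2⟩ k=>⟨2,1,1⟩
⟦path⟧: [0 2; 0 1; 2 1]

Answer: [0 2; 0 1; 2 1]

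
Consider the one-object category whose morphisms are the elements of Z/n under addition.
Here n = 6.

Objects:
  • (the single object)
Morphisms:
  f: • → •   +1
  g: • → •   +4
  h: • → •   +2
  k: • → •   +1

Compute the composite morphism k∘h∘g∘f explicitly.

Answer: +2

Work:
  0 +1≡1 +4≡5 +2≡1 +1≡2  (mod 6)
composite: +2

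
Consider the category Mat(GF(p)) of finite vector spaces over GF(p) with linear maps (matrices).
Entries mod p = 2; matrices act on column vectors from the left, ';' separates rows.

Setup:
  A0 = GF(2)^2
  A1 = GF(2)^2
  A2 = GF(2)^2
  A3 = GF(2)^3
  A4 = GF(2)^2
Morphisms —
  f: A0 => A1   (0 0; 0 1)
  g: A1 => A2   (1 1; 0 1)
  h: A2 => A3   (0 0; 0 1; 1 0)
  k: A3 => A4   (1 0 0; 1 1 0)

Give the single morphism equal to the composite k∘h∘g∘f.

  e0=⟨1,0⟩ f=>⟨0,0⟩ g=>⟨0,0⟩ h=>⟨0,0,0⟩ k=>⟨0,0⟩
  e1=⟨0,1⟩ f=>⟨0,1⟩ g=>⟨1,1⟩ h=>⟨0,1,1⟩ k=>⟨0,1⟩
result: (0 0; 0 1)

Answer: (0 0; 0 1)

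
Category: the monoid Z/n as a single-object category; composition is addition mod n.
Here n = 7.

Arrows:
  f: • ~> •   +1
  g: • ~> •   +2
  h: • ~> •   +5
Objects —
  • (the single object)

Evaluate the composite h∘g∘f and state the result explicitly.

Answer: +1

Trace:
  0 +1≡1 +2≡3 +5≡1  (mod 7)
⟦path⟧: +1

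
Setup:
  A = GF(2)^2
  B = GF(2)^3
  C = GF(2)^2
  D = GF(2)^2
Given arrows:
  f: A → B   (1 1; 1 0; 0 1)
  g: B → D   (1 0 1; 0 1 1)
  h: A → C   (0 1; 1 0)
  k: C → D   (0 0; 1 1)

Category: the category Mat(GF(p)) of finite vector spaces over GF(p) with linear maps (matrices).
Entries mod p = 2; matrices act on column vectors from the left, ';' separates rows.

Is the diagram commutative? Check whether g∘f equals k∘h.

Along f;g (path 1):
  e0=(1,0) f→(1,1,0) g→(1,1)
  e1=(0,1) f→(1,0,1) g→(0,1)
  result₁ = (1 0; 1 1)
Along h;k (path 2):
  e0=(1,0) h→(0,1) k→(0,1)
  e1=(0,1) h→(1,0) k→(0,1)
  result₂ = (0 0; 1 1)
Equal? NO — does not commute

Answer: DOES NOT COMMUTE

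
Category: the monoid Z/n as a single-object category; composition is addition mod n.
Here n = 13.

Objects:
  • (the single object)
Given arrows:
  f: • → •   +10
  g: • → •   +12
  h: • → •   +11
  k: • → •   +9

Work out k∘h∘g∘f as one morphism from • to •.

Answer: +3

Work:
  0 +10≡10 +12≡9 +11≡7 +9≡3  (mod 13)
composite: +3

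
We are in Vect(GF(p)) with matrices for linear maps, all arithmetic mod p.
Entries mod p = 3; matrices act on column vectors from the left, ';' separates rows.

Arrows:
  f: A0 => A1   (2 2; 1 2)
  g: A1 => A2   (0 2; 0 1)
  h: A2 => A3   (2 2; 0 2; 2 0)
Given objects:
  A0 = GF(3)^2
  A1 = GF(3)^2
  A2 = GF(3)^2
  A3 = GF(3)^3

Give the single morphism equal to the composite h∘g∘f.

  e0=(1,0) f=>(2,1) g=>(2,1) h=>(0,2,1)
  e1=(0,1) f=>(2,2) g=>(1,2) h=>(0,1,2)
composite: (0 0; 2 1; 1 2)

Answer: (0 0; 2 1; 1 2)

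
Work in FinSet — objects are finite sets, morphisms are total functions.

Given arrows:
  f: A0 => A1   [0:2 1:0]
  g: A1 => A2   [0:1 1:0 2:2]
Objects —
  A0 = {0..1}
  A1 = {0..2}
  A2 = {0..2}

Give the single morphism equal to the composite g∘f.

  0 f=>2 g=>2
  1 f=>0 g=>1
composite: [0:2 1:1]

Answer: [0:2 1:1]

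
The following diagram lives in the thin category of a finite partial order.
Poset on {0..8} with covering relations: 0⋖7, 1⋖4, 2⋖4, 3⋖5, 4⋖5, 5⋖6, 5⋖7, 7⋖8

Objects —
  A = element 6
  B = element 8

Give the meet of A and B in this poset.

Lower bounds of A=6 and B=8: {1,2,3,4,5}
  1 ≤ 5
  2 ≤ 5
  3 ≤ 5
  4 ≤ 5
  5 ≤ 5
glb = 5

Answer: A∧B = 5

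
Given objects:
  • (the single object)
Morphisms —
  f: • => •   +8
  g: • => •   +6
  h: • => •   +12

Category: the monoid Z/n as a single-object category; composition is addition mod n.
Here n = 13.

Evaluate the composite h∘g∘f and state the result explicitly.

  0 +8≡8 +6≡1 +12≡0  (mod 13)
result: +0

Answer: +0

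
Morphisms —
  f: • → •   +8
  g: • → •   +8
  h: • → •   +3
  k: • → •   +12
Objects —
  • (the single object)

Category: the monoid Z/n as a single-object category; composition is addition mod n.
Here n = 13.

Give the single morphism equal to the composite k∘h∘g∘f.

Answer: +5

Work:
  0 +8≡8 +8≡3 +3≡6 +12≡5  (mod 13)
result: +5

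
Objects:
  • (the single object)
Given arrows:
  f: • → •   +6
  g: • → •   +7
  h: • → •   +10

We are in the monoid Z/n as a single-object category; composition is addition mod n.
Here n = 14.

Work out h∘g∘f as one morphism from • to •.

Answer: +9

Trace:
  0 +6≡6 +7≡13 +10≡9  (mod 14)
result: +9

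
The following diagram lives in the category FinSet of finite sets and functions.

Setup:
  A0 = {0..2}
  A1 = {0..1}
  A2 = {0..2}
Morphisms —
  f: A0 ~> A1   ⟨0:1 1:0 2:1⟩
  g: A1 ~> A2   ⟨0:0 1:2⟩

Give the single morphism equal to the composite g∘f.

  0 f~>1 g~>2
  1 f~>0 g~>0
  2 f~>1 g~>2
composite: ⟨0:2 1:0 2:2⟩

Answer: ⟨0:2 1:0 2:2⟩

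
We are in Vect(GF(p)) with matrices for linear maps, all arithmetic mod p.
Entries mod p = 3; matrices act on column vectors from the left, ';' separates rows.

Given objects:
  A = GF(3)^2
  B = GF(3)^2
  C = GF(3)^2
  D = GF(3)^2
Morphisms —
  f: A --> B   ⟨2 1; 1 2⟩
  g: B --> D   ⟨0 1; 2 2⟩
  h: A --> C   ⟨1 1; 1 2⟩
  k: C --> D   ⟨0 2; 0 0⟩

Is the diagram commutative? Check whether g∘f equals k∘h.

Answer: DOES NOT COMMUTE

Work:
1) trace f;g:
  e0=(1,0) f-->(2,1) g-->(1,0)
  e1=(0,1) f-->(1,2) g-->(2,0)
  result₁ = ⟨1 2; 0 0⟩
2) trace h;k:
  e0=(1,0) h-->(1,1) k-->(2,0)
  e1=(0,1) h-->(1,2) k-->(1,0)
  result₂ = ⟨2 1; 0 0⟩
Equal? distinct morphisms ✗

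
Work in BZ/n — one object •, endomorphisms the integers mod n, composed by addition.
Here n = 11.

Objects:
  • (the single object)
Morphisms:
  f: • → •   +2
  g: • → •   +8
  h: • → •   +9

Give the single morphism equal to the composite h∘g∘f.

  0 +2≡2 +8≡10 +9≡8  (mod 11)
⟦path⟧: +8

Answer: +8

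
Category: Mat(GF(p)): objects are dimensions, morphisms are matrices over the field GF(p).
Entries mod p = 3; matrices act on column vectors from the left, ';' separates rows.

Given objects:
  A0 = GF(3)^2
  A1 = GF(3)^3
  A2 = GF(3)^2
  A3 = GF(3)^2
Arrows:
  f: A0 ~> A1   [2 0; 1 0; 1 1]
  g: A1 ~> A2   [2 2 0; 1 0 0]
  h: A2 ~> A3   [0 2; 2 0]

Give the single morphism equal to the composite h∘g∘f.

Answer: [1 0; 0 0]

Work:
  e0=[1,0] f~>[2,1,1] g~>[0,2] h~>[1,0]
  e1=[0,1] f~>[0,0,1] g~>[0,0] h~>[0,0]
result: [1 0; 0 0]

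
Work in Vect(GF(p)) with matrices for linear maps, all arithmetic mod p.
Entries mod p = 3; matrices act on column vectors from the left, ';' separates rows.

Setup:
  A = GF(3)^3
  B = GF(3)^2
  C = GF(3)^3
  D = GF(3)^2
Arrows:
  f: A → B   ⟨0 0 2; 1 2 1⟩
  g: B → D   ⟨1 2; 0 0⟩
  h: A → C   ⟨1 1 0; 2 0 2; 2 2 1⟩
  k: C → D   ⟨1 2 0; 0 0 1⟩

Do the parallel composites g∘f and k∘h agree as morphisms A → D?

Along f;g (path 1):
  e0=⟨1,0,0⟩ f→⟨0,1⟩ g→⟨2,0⟩
  e1=⟨0,1,0⟩ f→⟨0,2⟩ g→⟨1,0⟩
  e2=⟨0,0,1⟩ f→⟨2,1⟩ g→⟨1,0⟩
  composite₁ = ⟨2 1 1; 0 0 0⟩
Along h;k (path 2):
  e0=⟨1,0,0⟩ h→⟨1,2,2⟩ k→⟨2,2⟩
  e1=⟨0,1,0⟩ h→⟨1,0,2⟩ k→⟨1,2⟩
  e2=⟨0,0,1⟩ h→⟨0,2,1⟩ k→⟨1,1⟩
  composite₂ = ⟨2 1 1; 2 2 1⟩
Equal? differ; not commutative

Answer: DOES NOT COMMUTE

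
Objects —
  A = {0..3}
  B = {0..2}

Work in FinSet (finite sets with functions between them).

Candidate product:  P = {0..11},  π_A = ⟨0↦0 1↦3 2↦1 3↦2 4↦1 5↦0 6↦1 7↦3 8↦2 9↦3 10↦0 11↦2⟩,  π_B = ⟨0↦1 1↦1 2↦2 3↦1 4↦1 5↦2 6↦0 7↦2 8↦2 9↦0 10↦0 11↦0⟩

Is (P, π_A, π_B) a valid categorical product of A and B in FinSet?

|A|·|B| = 4·3 = 12;  |P| = 12
Check the pairing map k ↦ (π_A(k), π_B(k)):
  0 ↦ (0,1)
  1 ↦ (3,1)
  2 ↦ (1,2)
  3 ↦ (2,1)
  4 ↦ (1,1)
  5 ↦ (0,2)
  6 ↦ (1,0)
  7 ↦ (3,2)
  8 ↦ (2,2)
  9 ↦ (3,0)
  10 ↦ (0,0)
  11 ↦ (2,0)
distinct pairs in image: 12 / 12 needed
  → bijection onto A×B; projections well-typed.

Answer: VALID PRODUCT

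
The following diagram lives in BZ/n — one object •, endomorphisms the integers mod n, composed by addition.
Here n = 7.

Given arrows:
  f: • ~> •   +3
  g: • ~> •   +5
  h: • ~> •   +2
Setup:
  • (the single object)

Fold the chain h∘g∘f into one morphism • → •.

Answer: +3

Trace:
  0 +3≡3 +5≡1 +2≡3  (mod 7)
result: +3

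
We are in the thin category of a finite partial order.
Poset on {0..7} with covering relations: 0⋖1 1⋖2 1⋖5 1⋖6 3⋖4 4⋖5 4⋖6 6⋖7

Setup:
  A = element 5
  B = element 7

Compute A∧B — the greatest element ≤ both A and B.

Answer: NO MEET EXISTS

Trace:
Common predecessors of 5,7: {0,1,3,4}
  maximal lower bounds 1 and 4 are incomparable: neither 1<=4 nor 4<=1
→ no greatest lower bound exists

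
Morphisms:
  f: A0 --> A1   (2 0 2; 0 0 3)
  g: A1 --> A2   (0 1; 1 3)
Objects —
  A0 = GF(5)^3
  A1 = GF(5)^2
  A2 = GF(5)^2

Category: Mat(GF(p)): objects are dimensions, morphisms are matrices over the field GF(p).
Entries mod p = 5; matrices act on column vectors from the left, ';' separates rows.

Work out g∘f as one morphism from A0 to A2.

  e0=[1,0,0] f-->[2,0] g-->[0,2]
  e1=[0,1,0] f-->[0,0] g-->[0,0]
  e2=[0,0,1] f-->[2,3] g-->[3,1]
result: (0 0 3; 2 0 1)

Answer: (0 0 3; 2 0 1)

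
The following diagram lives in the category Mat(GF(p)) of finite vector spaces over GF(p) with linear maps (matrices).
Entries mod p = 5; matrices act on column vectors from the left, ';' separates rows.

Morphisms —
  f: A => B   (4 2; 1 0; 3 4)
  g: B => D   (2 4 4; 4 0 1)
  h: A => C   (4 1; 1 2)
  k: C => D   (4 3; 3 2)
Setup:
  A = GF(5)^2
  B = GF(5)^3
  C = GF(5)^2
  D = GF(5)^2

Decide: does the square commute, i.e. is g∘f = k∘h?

Answer: COMMUTES

Work:
Along f;g (path 1):
  e0=[1,0] f=>[4,1,3] g=>[4,4]
  e1=[0,1] f=>[2,0,4] g=>[0,2]
  ⟦path⟧₁ = (4 0; 4 2)
Along h;k (path 2):
  e0=[1,0] h=>[4,1] k=>[4,4]
  e1=[0,1] h=>[1,2] k=>[0,2]
  ⟦path⟧₂ = (4 0; 4 2)
Equal? YES — commutes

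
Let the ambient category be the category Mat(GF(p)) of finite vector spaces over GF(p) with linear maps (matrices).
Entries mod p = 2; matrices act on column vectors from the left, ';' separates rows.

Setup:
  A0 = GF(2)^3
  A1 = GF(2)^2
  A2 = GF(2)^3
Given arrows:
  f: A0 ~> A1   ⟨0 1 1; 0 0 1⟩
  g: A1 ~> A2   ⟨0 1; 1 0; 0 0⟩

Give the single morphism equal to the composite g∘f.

  e0=⟨1,0,0⟩ f~>⟨0,0⟩ g~>⟨0,0,0⟩
  e1=⟨0,1,0⟩ f~>⟨1,0⟩ g~>⟨0,1,0⟩
  e2=⟨0,0,1⟩ f~>⟨1,1⟩ g~>⟨1,1,0⟩
composite: ⟨0 0 1; 0 1 1; 0 0 0⟩

Answer: ⟨0 0 1; 0 1 1; 0 0 0⟩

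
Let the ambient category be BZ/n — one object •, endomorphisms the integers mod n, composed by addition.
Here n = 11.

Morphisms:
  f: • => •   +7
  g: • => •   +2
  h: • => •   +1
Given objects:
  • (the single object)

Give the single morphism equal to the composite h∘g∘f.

Answer: +10

Work:
  0 +7≡7 +2≡9 +1≡10  (mod 11)
composite: +10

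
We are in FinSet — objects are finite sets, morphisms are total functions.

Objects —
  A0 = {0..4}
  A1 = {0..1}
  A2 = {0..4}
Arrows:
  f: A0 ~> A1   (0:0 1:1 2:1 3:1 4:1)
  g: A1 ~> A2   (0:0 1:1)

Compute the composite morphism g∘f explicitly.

  0 f~>0 g~>0
  1 f~>1 g~>1
  2 f~>1 g~>1
  3 f~>1 g~>1
  4 f~>1 g~>1
⟦path⟧: (0:0 1:1 2:1 3:1 4:1)

Answer: (0:0 1:1 2:1 3:1 4:1)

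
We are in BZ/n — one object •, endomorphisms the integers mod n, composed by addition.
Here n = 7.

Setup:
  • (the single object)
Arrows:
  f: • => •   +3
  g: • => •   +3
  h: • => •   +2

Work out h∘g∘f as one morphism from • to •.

Answer: +1

Trace:
  0 +3≡3 +3≡6 +2≡1  (mod 7)
composite: +1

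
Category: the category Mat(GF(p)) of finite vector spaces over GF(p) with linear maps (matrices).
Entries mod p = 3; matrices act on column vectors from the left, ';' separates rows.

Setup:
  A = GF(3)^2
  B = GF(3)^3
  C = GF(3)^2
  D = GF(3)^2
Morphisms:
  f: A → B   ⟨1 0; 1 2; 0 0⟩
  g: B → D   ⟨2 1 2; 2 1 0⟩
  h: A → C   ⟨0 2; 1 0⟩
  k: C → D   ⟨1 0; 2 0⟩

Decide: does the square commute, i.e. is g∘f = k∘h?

Answer: DOES NOT COMMUTE

Work:
1) trace f;g:
  e0=(1,0) f→(1,1,0) g→(0,0)
  e1=(0,1) f→(0,2,0) g→(2,2)
  result₁ = ⟨0 2; 0 2⟩
2) trace h;k:
  e0=(1,0) h→(0,1) k→(0,0)
  e1=(0,1) h→(2,0) k→(2,1)
  result₂ = ⟨0 2; 0 1⟩
Equal? distinct morphisms ✗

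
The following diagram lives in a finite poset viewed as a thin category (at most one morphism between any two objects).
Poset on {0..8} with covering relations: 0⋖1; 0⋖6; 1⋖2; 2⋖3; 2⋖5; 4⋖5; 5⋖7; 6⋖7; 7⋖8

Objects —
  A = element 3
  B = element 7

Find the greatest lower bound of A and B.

Answer: A∧B = 2

Derivation:
{x : x⊑A ∧ x⊑B} = {0,1,2}  (A=3, B=7)
  0 ⊑ 2
  1 ⊑ 2
  2 ⊑ 2
glb = 2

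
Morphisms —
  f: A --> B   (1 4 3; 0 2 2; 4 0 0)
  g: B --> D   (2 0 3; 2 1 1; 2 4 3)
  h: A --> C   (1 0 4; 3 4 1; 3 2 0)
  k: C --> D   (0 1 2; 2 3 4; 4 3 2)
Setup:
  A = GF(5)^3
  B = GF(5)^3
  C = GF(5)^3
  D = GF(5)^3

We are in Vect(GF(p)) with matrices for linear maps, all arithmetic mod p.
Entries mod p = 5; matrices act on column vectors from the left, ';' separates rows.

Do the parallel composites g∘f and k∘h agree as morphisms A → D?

Along f;g (path 1):
  e0=⟨1,0,0⟩ f-->⟨1,0,4⟩ g-->⟨4,1,4⟩
  e1=⟨0,1,0⟩ f-->⟨4,2,0⟩ g-->⟨3,0,1⟩
  e2=⟨0,0,1⟩ f-->⟨3,2,0⟩ g-->⟨1,3,4⟩
  ⟦path⟧₁ = (4 3 1; 1 0 3; 4 1 4)
Along h;k (path 2):
  e0=⟨1,0,0⟩ h-->⟨1,3,3⟩ k-->⟨4,3,4⟩
  e1=⟨0,1,0⟩ h-->⟨0,4,2⟩ k-->⟨3,0,1⟩
  e2=⟨0,0,1⟩ h-->⟨4,1,0⟩ k-->⟨1,1,4⟩
  ⟦path⟧₂ = (4 3 1; 3 0 1; 4 1 4)
Equal? NO — does not commute

Answer: DOES NOT COMMUTE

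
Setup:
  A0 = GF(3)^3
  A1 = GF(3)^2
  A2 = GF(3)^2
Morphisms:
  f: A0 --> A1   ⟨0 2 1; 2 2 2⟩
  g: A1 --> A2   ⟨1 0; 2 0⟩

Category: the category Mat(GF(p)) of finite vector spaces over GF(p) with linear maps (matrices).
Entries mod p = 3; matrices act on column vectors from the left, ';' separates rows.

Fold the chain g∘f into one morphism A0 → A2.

  e0=⟨1,0,0⟩ f-->⟨0,2⟩ g-->⟨0,0⟩
  e1=⟨0,1,0⟩ f-->⟨2,2⟩ g-->⟨2,1⟩
  e2=⟨0,0,1⟩ f-->⟨1,2⟩ g-->⟨1,2⟩
composite: ⟨0 2 1; 0 1 2⟩

Answer: ⟨0 2 1; 0 1 2⟩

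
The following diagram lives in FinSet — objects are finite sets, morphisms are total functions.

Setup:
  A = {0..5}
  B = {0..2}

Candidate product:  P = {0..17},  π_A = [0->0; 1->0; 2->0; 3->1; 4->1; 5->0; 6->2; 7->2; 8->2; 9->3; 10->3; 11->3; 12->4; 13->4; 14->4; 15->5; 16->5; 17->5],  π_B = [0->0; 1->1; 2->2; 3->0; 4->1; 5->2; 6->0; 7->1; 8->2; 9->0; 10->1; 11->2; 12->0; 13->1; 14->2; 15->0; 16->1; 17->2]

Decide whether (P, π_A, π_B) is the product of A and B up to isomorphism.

|A|·|B| = 6·3 = 18;  |P| = 18
Check the pairing map k ↦ (π_A(k), π_B(k)):
  0 -> (0,0)
  1 -> (0,1)
  2 -> (0,2)
  3 -> (1,0)
  4 -> (1,1)
  5 -> (0,2)  ✗ repeats pair of k=2
  6 -> (2,0)
  7 -> (2,1)
  8 -> (2,2)
  9 -> (3,0)
  10 -> (3,1)
  11 -> (3,2)
  12 -> (4,0)
  13 -> (4,1)
  14 -> (4,2)
  15 -> (5,0)
  16 -> (5,1)
  17 -> (5,2)
distinct pairs in image: 17 / 18 needed
  → (0,2) hit at k=2 and k=5

Answer: NOT A VALID PRODUCT — duplicate pair at indices 2,5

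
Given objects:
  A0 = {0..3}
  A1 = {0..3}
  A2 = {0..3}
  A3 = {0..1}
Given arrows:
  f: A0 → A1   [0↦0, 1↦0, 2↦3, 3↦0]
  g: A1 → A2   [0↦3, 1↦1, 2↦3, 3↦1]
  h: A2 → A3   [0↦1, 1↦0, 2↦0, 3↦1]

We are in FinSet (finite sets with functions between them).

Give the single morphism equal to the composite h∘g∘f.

Answer: [0↦1, 1↦1, 2↦0, 3↦1]

Trace:
  0 f→0 g→3 h→1
  1 f→0 g→3 h→1
  2 f→3 g→1 h→0
  3 f→0 g→3 h→1
result: [0↦1, 1↦1, 2↦0, 3↦1]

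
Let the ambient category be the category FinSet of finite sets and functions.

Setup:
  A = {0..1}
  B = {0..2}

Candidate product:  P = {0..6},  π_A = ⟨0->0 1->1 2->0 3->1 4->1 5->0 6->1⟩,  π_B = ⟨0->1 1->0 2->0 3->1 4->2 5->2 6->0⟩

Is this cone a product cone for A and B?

Answer: NOT A VALID PRODUCT — |P|=7 ≠ |A|·|B|=6

Work:
|A|·|B| = 2·3 = 6;  |P| = 7
  → cardinalities differ; no bijection possible.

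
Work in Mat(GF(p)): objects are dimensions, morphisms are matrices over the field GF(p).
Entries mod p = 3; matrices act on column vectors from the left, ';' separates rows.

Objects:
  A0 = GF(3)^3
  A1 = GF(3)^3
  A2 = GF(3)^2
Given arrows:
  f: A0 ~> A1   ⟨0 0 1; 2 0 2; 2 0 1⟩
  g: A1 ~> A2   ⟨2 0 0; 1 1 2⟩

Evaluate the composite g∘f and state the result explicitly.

  e0=⟨1,0,0⟩ f~>⟨0,2,2⟩ g~>⟨0,0⟩
  e1=⟨0,1,0⟩ f~>⟨0,0,0⟩ g~>⟨0,0⟩
  e2=⟨0,0,1⟩ f~>⟨1,2,1⟩ g~>⟨2,2⟩
result: ⟨0 0 2; 0 0 2⟩

Answer: ⟨0 0 2; 0 0 2⟩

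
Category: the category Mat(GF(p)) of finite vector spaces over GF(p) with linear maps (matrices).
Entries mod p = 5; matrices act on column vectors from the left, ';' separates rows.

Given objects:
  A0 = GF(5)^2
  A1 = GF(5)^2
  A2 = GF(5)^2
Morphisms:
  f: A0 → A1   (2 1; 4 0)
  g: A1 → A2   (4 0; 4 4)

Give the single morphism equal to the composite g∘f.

  e0=[1,0] f→[2,4] g→[3,4]
  e1=[0,1] f→[1,0] g→[4,4]
⟦path⟧: (3 4; 4 4)

Answer: (3 4; 4 4)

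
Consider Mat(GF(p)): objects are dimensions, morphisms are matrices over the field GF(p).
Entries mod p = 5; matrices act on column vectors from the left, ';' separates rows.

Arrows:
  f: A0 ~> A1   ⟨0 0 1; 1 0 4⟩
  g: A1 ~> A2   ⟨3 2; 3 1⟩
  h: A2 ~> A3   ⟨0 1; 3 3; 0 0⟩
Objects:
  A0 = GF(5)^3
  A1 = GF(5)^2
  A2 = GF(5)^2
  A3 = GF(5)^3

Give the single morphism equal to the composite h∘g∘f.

Answer: ⟨1 0 2; 4 0 4; 0 0 0⟩

Derivation:
  e0=(1,0,0) f~>(0,1) g~>(2,1) h~>(1,4,0)
  e1=(0,1,0) f~>(0,0) g~>(0,0) h~>(0,0,0)
  e2=(0,0,1) f~>(1,4) g~>(1,2) h~>(2,4,0)
result: ⟨1 0 2; 4 0 4; 0 0 0⟩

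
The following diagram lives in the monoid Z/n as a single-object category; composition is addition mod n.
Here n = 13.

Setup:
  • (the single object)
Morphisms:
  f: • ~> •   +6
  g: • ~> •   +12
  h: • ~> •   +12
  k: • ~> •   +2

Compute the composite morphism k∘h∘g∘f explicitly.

Answer: +6

Derivation:
  0 +6≡6 +12≡5 +12≡4 +2≡6  (mod 13)
⟦path⟧: +6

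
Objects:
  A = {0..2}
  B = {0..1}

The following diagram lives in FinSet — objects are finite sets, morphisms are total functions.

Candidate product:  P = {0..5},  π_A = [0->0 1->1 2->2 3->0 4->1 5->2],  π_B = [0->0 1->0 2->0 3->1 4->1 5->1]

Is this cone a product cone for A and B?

Answer: VALID PRODUCT

Derivation:
|A|·|B| = 3·2 = 6;  |P| = 6
Check the pairing map k ↦ (π_A(k), π_B(k)):
  0 -> (0,0)
  1 -> (1,0)
  2 -> (2,0)
  3 -> (0,1)
  4 -> (1,1)
  5 -> (2,1)
distinct pairs in image: 6 / 6 needed
  → bijection onto A×B; projections well-typed.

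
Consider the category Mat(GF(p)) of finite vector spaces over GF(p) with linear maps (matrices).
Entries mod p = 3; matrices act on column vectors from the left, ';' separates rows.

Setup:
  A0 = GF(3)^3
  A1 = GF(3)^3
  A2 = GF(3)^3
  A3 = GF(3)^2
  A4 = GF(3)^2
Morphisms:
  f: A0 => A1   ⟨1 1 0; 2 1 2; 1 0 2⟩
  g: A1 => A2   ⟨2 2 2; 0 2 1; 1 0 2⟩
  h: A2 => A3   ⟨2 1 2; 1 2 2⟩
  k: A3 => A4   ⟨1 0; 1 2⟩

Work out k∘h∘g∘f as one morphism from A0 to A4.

  e0=(1,0,0) f=>(1,2,1) g=>(2,2,0) h=>(0,0) k=>(0,0)
  e1=(0,1,0) f=>(1,1,0) g=>(1,2,1) h=>(0,1) k=>(0,2)
  e2=(0,0,1) f=>(0,2,2) g=>(2,0,1) h=>(0,1) k=>(0,2)
composite: ⟨0 0 0; 0 2 2⟩

Answer: ⟨0 0 0; 0 2 2⟩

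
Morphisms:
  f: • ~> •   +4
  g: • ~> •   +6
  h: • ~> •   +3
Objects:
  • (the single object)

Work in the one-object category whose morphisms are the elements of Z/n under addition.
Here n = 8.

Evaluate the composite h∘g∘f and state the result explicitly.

  0 +4≡4 +6≡2 +3≡5  (mod 8)
result: +5

Answer: +5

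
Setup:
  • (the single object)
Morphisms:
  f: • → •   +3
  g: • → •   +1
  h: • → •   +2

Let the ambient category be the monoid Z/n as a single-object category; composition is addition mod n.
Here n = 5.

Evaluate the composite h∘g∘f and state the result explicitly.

Answer: +1

Work:
  0 +3≡3 +1≡4 +2≡1  (mod 5)
result: +1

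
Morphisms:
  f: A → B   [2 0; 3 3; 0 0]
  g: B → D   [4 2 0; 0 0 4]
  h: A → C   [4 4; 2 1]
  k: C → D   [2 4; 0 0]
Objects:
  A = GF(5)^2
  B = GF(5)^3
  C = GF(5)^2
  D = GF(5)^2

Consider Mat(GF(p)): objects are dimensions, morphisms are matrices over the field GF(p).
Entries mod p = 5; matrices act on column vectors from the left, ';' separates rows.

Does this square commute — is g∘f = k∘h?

Path 1 = f;g:
  e0=[1,0] f→[2,3,0] g→[4,0]
  e1=[0,1] f→[0,3,0] g→[1,0]
  result₁ = [4 1; 0 0]
Path 2 = h;k:
  e0=[1,0] h→[4,2] k→[1,0]
  e1=[0,1] h→[4,1] k→[2,0]
  result₂ = [1 2; 0 0]
Equal? distinct morphisms ✗

Answer: DOES NOT COMMUTE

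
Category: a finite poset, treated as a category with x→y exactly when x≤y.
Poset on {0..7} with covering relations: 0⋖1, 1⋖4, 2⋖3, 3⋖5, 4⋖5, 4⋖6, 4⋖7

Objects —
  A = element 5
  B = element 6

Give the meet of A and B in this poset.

Answer: A∧B = 4

Work:
Lower bounds of A=5 and B=6: {0,1,4}
  0 ⊑ 4
  1 ⊑ 4
  4 ⊑ 4
glb = 4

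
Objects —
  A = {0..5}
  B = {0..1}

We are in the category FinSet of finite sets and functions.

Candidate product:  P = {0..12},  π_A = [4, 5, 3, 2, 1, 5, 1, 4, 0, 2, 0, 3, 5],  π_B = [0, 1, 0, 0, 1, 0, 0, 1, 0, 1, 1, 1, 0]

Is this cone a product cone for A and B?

|A|·|B| = 6·2 = 12;  |P| = 13
  → cardinalities differ; no bijection possible.

Answer: NOT A VALID PRODUCT — |P|=13 ≠ |A|·|B|=12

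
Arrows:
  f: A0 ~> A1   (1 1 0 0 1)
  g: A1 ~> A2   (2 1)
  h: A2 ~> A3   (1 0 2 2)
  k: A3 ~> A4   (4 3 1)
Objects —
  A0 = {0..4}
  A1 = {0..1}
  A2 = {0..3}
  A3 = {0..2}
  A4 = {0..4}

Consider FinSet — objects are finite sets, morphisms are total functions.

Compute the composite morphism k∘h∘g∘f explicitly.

Answer: (4 4 1 1 4)

Work:
  0 f~>1 g~>1 h~>0 k~>4
  1 f~>1 g~>1 h~>0 k~>4
  2 f~>0 g~>2 h~>2 k~>1
  3 f~>0 g~>2 h~>2 k~>1
  4 f~>1 g~>1 h~>0 k~>4
⟦path⟧: (4 4 1 1 4)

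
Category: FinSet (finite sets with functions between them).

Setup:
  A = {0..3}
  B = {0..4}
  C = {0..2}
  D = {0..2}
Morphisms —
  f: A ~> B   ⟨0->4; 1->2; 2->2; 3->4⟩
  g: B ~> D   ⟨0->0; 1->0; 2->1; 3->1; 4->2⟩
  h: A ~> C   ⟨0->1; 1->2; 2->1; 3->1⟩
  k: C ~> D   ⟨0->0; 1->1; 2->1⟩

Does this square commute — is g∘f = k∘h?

Answer: DOES NOT COMMUTE

Trace:
Along f;g (path 1):
  0 f~>4 g~>2
  1 f~>2 g~>1
  2 f~>2 g~>1
  3 f~>4 g~>2
  composite₁ = ⟨0->2; 1->1; 2->1; 3->2⟩
Along h;k (path 2):
  0 h~>1 k~>1
  1 h~>2 k~>1
  2 h~>1 k~>1
  3 h~>1 k~>1
  composite₂ = ⟨0->1; 1->1; 2->1; 3->1⟩
Equal? distinct morphisms ✗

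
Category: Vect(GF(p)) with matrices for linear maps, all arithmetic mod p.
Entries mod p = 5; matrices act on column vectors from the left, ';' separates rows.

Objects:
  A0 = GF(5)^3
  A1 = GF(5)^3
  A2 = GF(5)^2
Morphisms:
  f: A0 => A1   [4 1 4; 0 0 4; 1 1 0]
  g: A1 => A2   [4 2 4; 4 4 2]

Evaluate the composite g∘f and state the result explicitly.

  e0=[1,0,0] f=>[4,0,1] g=>[0,3]
  e1=[0,1,0] f=>[1,0,1] g=>[3,1]
  e2=[0,0,1] f=>[4,4,0] g=>[4,2]
composite: [0 3 4; 3 1 2]

Answer: [0 3 4; 3 1 2]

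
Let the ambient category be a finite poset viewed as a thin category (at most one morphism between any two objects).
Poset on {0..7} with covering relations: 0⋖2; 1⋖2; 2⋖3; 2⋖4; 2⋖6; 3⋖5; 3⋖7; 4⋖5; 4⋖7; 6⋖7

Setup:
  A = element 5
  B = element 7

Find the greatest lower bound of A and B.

Common predecessors of 5,7: {0,1,2,3,4}
  maximal lower bounds 3 and 4 are incomparable: neither 3⊑4 nor 4⊑3
→ no greatest lower bound exists

Answer: NO MEET EXISTS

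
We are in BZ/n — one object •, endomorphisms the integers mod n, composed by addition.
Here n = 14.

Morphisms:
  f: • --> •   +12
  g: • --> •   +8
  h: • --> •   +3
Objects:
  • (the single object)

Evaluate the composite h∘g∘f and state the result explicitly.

  0 +12≡12 +8≡6 +3≡9  (mod 14)
composite: +9

Answer: +9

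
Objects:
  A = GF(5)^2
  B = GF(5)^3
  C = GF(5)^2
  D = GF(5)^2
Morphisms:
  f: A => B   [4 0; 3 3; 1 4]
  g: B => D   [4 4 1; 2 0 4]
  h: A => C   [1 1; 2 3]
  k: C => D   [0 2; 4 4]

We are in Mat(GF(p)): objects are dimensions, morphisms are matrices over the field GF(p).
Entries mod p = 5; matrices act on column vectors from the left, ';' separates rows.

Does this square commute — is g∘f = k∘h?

Answer: COMMUTES

Trace:
1) trace f;g:
  e0=[1,0] f=>[4,3,1] g=>[4,2]
  e1=[0,1] f=>[0,3,4] g=>[1,1]
  ⟦path⟧₁ = [4 1; 2 1]
2) trace h;k:
  e0=[1,0] h=>[1,2] k=>[4,2]
  e1=[0,1] h=>[1,3] k=>[1,1]
  ⟦path⟧₂ = [4 1; 2 1]
Equal? equal; square commutes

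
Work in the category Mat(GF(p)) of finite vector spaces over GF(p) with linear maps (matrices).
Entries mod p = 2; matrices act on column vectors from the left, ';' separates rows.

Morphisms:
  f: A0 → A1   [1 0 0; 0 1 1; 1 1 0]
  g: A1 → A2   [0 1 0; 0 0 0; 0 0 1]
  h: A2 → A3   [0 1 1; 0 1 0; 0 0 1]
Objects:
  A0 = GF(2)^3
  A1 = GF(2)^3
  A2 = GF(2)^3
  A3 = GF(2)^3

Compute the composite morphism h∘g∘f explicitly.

  e0=⟨1,0,0⟩ f→⟨1,0,1⟩ g→⟨0,0,1⟩ h→⟨1,0,1⟩
  e1=⟨0,1,0⟩ f→⟨0,1,1⟩ g→⟨1,0,1⟩ h→⟨1,0,1⟩
  e2=⟨0,0,1⟩ f→⟨0,1,0⟩ g→⟨1,0,0⟩ h→⟨0,0,0⟩
⟦path⟧: [1 1 0; 0 0 0; 1 1 0]

Answer: [1 1 0; 0 0 0; 1 1 0]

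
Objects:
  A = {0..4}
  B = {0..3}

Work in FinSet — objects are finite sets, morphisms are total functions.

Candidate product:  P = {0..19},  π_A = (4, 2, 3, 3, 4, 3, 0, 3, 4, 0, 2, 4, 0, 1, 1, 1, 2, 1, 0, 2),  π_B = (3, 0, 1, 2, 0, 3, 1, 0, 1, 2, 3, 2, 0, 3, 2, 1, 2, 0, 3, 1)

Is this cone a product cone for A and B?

Answer: VALID PRODUCT

Derivation:
|A|·|B| = 5·4 = 20;  |P| = 20
Check the pairing map k ↦ (π_A(k), π_B(k)):
  0 -> (4,3)
  1 -> (2,0)
  2 -> (3,1)
  3 -> (3,2)
  4 -> (4,0)
  5 -> (3,3)
  6 -> (0,1)
  7 -> (3,0)
  8 -> (4,1)
  9 -> (0,2)
  10 -> (2,3)
  11 -> (4,2)
  12 -> (0,0)
  13 -> (1,3)
  14 -> (1,2)
  15 -> (1,1)
  16 -> (2,2)
  17 -> (1,0)
  18 -> (0,3)
  19 -> (2,1)
distinct pairs in image: 20 / 20 needed
  → bijection onto A×B; projections well-typed.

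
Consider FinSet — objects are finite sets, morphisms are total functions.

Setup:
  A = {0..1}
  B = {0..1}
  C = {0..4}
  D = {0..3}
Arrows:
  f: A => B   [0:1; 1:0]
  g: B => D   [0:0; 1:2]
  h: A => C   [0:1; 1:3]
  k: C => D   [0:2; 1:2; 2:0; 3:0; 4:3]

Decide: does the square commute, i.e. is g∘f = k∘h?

1) trace f;g:
  0 f=>1 g=>2
  1 f=>0 g=>0
  result₁ = [0:2; 1:0]
2) trace h;k:
  0 h=>1 k=>2
  1 h=>3 k=>0
  result₂ = [0:2; 1:0]
Equal? YES — commutes

Answer: COMMUTES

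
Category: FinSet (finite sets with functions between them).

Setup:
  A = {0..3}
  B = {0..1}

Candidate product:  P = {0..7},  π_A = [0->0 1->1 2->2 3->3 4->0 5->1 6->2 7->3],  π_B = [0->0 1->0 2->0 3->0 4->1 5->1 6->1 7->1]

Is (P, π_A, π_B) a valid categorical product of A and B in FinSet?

Answer: VALID PRODUCT

Trace:
|A|·|B| = 4·2 = 8;  |P| = 8
Check the pairing map k ↦ (π_A(k), π_B(k)):
  0 -> (0,0)
  1 -> (1,0)
  2 -> (2,0)
  3 -> (3,0)
  4 -> (0,1)
  5 -> (1,1)
  6 -> (2,1)
  7 -> (3,1)
distinct pairs in image: 8 / 8 needed
  → bijection onto A×B; projections well-typed.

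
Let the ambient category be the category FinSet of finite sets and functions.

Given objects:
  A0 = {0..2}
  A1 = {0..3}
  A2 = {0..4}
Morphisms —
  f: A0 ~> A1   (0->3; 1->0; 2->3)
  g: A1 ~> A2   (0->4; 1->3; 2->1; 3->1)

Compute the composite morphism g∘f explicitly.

  0 f~>3 g~>1
  1 f~>0 g~>4
  2 f~>3 g~>1
composite: (0->1; 1->4; 2->1)

Answer: (0->1; 1->4; 2->1)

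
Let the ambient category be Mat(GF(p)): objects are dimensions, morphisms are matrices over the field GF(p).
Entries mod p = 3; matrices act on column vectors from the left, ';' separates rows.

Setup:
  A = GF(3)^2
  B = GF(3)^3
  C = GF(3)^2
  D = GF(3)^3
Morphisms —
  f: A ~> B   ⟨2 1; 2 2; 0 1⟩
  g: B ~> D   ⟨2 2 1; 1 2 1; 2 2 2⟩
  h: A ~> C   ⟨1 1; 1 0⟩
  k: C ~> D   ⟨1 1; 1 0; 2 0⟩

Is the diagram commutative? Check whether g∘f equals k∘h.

Answer: DOES NOT COMMUTE

Trace:
1) trace f;g:
  e0=[1,0] f~>[2,2,0] g~>[2,0,2]
  e1=[0,1] f~>[1,2,1] g~>[1,0,2]
  composite₁ = ⟨2 1; 0 0; 2 2⟩
2) trace h;k:
  e0=[1,0] h~>[1,1] k~>[2,1,2]
  e1=[0,1] h~>[1,0] k~>[1,1,2]
  composite₂ = ⟨2 1; 1 1; 2 2⟩
Equal? differ; not commutative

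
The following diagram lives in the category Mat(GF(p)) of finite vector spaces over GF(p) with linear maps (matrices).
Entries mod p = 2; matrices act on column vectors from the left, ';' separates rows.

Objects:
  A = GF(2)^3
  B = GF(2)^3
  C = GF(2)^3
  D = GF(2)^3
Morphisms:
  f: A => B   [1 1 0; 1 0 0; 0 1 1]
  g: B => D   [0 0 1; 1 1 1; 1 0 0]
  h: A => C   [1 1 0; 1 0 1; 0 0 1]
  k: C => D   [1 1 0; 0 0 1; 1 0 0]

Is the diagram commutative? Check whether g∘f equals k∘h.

Answer: COMMUTES

Derivation:
Along f;g (path 1):
  e0=⟨1,0,0⟩ f=>⟨1,1,0⟩ g=>⟨0,0,1⟩
  e1=⟨0,1,0⟩ f=>⟨1,0,1⟩ g=>⟨1,0,1⟩
  e2=⟨0,0,1⟩ f=>⟨0,0,1⟩ g=>⟨1,1,0⟩
  result₁ = [0 1 1; 0 0 1; 1 1 0]
Along h;k (path 2):
  e0=⟨1,0,0⟩ h=>⟨1,1,0⟩ k=>⟨0,0,1⟩
  e1=⟨0,1,0⟩ h=>⟨1,0,0⟩ k=>⟨1,0,1⟩
  e2=⟨0,0,1⟩ h=>⟨0,1,1⟩ k=>⟨1,1,0⟩
  result₂ = [0 1 1; 0 0 1; 1 1 0]
Equal? same morphism ✓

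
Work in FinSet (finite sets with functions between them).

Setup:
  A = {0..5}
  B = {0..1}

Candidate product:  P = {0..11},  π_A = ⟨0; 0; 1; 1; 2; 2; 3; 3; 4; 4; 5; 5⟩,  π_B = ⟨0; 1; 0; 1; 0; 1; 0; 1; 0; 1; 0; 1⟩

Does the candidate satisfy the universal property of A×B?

Answer: VALID PRODUCT

Trace:
|A|·|B| = 6·2 = 12;  |P| = 12
Check the pairing map k ↦ (π_A(k), π_B(k)):
  0 ↦ (0,0)
  1 ↦ (0,1)
  2 ↦ (1,0)
  3 ↦ (1,1)
  4 ↦ (2,0)
  5 ↦ (2,1)
  6 ↦ (3,0)
  7 ↦ (3,1)
  8 ↦ (4,0)
  9 ↦ (4,1)
  10 ↦ (5,0)
  11 ↦ (5,1)
distinct pairs in image: 12 / 12 needed
  → bijection onto A×B; projections well-typed.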